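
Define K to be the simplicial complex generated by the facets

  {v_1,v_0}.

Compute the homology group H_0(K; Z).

Take the total order v_0 < v_1 on the vertex set. Then K (dimension 1) consists of the simplices:

  0-simplices (2): [v_0], [v_1]
  1-simplices (1): [v_0,v_1]

giving chain groups C_0 ≅ Z^2, C_1 ≅ Z^1.

Boundary ∂_1: C_1 → C_0 is given by ∂[p,q] = [q] − [p].
The 2×1 boundary matrix has rank 1 and Smith normal form diag(1).

Computing H_k = (kernel of ∂_k) / (image of ∂_{k+1}):

  H_0: rank C_0 − rank ∂_1 = 2 − 1 = 1, and the invariant factors of ∂_1 are all 1, so H_0 ≅ Z.

(K is a triangulation of the 1-simplex.)

H_0 = Z.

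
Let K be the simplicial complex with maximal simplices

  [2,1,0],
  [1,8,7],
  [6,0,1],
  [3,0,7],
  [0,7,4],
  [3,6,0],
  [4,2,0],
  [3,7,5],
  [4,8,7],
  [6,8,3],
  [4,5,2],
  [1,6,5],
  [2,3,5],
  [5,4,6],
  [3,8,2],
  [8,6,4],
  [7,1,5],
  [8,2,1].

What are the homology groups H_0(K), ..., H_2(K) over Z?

H_0 = Z,  H_1 = Z^2,  H_2 = Z.

Fix the vertex order 0 < 1 < 2 < 3 < 4 < 5 < 6 < 7 < 8 and write every simplex with vertices in increasing order. Then dim K = 2 and the simplices of K are:

  0-simplices (9): [0], [1], [2], [3], [4], [5], [6], [7], [8]
  1-simplices (27): (27 of them)
  2-simplices (18): [0,1,2], [0,1,6], [0,2,4], [0,3,6], [0,3,7], [0,4,7], [1,2,8], [1,5,6], [1,5,7], [1,7,8], [2,3,5], [2,3,8], [2,4,5], [3,5,7], [3,6,8], [4,5,6], [4,6,8], [4,7,8]

so the chain groups are C_0 ≅ Z^9, C_1 ≅ Z^27, C_2 ≅ Z^18.

∂_1: C_1 → C_0 is given by ∂[p,q] = [q] − [p]. For instance
  ∂[2,4] = [4] − [2].
The 9×27 boundary matrix has rank 8 and Smith normal form diag(1,1,1,1,1,1,1,1).

The boundary map ∂_2: C_2 → C_1 acts by ∂[p,q,r] = [q,r] − [p,r] + [p,q]. For instance
  ∂[1,2,8] = [2,8] − [1,8] + [1,2],
  ∂[0,3,6] = [3,6] − [0,6] + [0,3].
The resulting 27×18 matrix has rank 17, and its Smith normal form has invariant factors (1,1,1,1,1,1,1,1,1,1,1,1,1,1,1,1,1).

Now H_k = ker ∂_k / im ∂_{k+1}, so:

  H_0: rank C_0 − rank ∂_1 = 9 − 8 = 1, and the invariant factors of ∂_1 are all 1, so H_0 = Z.
  H_1: rank ker ∂_1 − rank ∂_2 = (27 − 8) − 17 = 2, and the invariant factors of ∂_2 are all 1, so H_1 = Z^2.
  H_2: rank ker ∂_2 − rank ∂_3 = (18 − 17) − 0 = 1, and there is no ∂_3, so H_2 = Z.

(K is a triangulation of the torus T^2.)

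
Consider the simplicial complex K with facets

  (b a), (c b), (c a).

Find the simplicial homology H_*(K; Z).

Take the total order a < b < c on the vertex set. Then K (dimension 1) consists of the simplices:

  0-simplices (3): a, b, c
  1-simplices (3): ab, ac, bc

so the chain groups are C_0 ≅ Z^3, C_1 ≅ Z^3.

The boundary map ∂_1: C_1 → C_0 sends each edge [p,q] (with p < q) to q − p.
This gives a 3×3 integer matrix of rank 2; reducing to Smith normal form yields diagonal entries (1,1).

Reading off H_k = ker ∂_k / im ∂_{k+1}:

  H_0: rank C_0 − rank ∂_1 = 3 − 2 = 1, and the invariant factors of ∂_1 are all 1, so H_0 = Z.
  H_1: rank ker ∂_1 − rank ∂_2 = (3 − 2) − 0 = 1, and there is no ∂_2, so H_1 = Z.

(K is a triangulation of the circle S^1.)

H_0 ≅ Z,  H_1 ≅ Z.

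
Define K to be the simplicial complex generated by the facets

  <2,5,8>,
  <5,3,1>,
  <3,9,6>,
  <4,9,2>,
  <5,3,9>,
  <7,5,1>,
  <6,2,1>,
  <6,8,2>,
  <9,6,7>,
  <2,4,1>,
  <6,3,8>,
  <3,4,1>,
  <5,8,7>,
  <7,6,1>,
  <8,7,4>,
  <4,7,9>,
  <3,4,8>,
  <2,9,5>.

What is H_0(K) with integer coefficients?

H_0 ≅ Z.

We work with the vertex ordering 1 < 2 < 3 < 4 < 5 < 6 < 7 < 8 < 9. The simplices of K, each written with vertices in increasing order, are:

  0-simplices (9): [1], [2], [3], [4], [5], [6], [7], [8], [9]
  1-simplices (27): (27 of them)
  2-simplices (18): [1,2,4], [1,2,6], [1,3,4], [1,3,5], [1,5,7], [1,6,7], [2,4,9], [2,5,8], [2,5,9], [2,6,8], [3,4,8], [3,5,9], [3,6,8], [3,6,9], [4,7,8], [4,7,9], [5,7,8], [6,7,9]

giving chain groups C_0 ≅ Z^9, C_1 ≅ Z^27, C_2 ≅ Z^18.

The boundary map ∂_1: C_1 → C_0 sends each edge [p,q] (with p < q) to q − p. For instance
  ∂[2,4] = [4] − [2].
The resulting 9×27 matrix has rank 8, and its Smith normal form has invariant factors (1,1,1,1,1,1,1,1).

∂_2: C_2 → C_1 maps a triangle to the signed sum of its edges. For instance
  ∂[6,7,9] = [7,9] − [6,9] + [6,7],
  ∂[1,2,4] = [2,4] − [1,4] + [1,2].
The 27×18 boundary matrix has rank 17 and Smith normal form diag(1,1,1,1,1,1,1,1,1,1,1,1,1,1,1,1,1).

Reading off H_k = ker ∂_k / im ∂_{k+1}:

  H_0: rank C_0 − rank ∂_1 = 9 − 8 = 1, and the invariant factors of ∂_1 are all 1, so H_0 ≅ Z.

(K is a triangulation of the torus T^2.)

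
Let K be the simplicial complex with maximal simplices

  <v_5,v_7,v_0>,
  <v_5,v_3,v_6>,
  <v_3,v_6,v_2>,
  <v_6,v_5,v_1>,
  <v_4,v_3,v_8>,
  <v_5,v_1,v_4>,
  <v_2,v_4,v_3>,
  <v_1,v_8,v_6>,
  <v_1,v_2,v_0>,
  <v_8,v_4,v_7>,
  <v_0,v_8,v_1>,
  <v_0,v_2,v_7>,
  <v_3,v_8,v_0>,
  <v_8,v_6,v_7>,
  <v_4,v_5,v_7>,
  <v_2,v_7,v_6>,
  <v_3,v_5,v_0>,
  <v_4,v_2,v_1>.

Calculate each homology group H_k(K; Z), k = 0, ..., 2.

H_0 = Z,  H_1 = Z^2,  H_2 = Z.

Order the vertices as v_0 < v_1 < v_2 < v_3 < v_4 < v_5 < v_6 < v_7 < v_8. Listing each simplex with vertices in this order, K has dimension 2 with simplices:

  0-simplices (9): [v_0], [v_1], [v_2], [v_3], [v_4], [v_5], [v_6], [v_7], [v_8]
  1-simplices (27): (27 of them)
  2-simplices (18): (18 of them)

so the chain groups are C_0 ≅ Z^9, C_1 ≅ Z^27, C_2 ≅ Z^18.

Boundary ∂_1: C_1 → C_0 sends each edge [p,q] (with p < q) to q − p.
The 9×27 boundary matrix has rank 8 and Smith normal form diag(1,1,1,1,1,1,1,1).

∂_2: C_2 → C_1 acts by ∂[p,q,r] = [q,r] − [p,r] + [p,q]. For instance
  ∂[v_0,v_3,v_5] = [v_3,v_5] − [v_0,v_5] + [v_0,v_3],
  ∂[v_2,v_3,v_4] = [v_3,v_4] − [v_2,v_4] + [v_2,v_3].
This gives a 27×18 integer matrix of rank 17; reducing to Smith normal form yields diagonal entries (1,1,1,1,1,1,1,1,1,1,1,1,1,1,1,1,1).

From H_k ≅ ker(∂_k) / im(∂_{k+1}) we obtain:

  H_0: rank C_0 − rank ∂_1 = 9 − 8 = 1, and the invariant factors of ∂_1 are all 1, so H_0 ≅ Z.
  H_1: rank ker ∂_1 − rank ∂_2 = (27 − 8) − 17 = 2, and the invariant factors of ∂_2 are all 1, so H_1 ≅ Z^2.
  H_2: rank ker ∂_2 − rank ∂_3 = (18 − 17) − 0 = 1, and there is no ∂_3, so H_2 ≅ Z.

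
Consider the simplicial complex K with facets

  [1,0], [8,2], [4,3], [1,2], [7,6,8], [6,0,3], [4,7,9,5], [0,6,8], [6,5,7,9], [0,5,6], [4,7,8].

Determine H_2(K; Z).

Fix the vertex order 0 < 1 < 2 < 3 < 4 < 5 < 6 < 7 < 8 < 9 and write every simplex with vertices in increasing order. Then dim K = 3 and the simplices of K are:

  0-simplices (10): [0], [1], [2], [3], [4], [5], [6], [7], [8], [9]
  1-simplices (21): [0,1], [0,3], [0,5], [0,6], [0,8], [1,2], [2,8], [3,4], [3,6], [4,5], [4,7], [4,8], [4,9], [5,6], [5,7], [5,9], [6,7], [6,8], [6,9], [7,8], [7,9]
  2-simplices (12): [0,3,6], [0,5,6], [0,6,8], [4,5,7], [4,5,9], [4,7,8], [4,7,9], [5,6,7], [5,6,9], [5,7,9], [6,7,8], [6,7,9]
  3-simplices (2): [4,5,7,9], [5,6,7,9]

so the chain groups are C_0 ≅ Z^10, C_1 ≅ Z^21, C_2 ≅ Z^12, C_3 ≅ Z^2.

Boundary ∂_1: C_1 → C_0 sends each edge [p,q] (with p < q) to q − p. For instance
  ∂[1,2] = [2] − [1].
The 10×21 boundary matrix has rank 9 and Smith normal form diag(1,1,1,1,1,1,1,1,1).

∂_2: C_2 → C_1 acts by ∂[p,q,r] = [q,r] − [p,r] + [p,q]. For instance
  ∂[6,7,9] = [7,9] − [6,9] + [6,7],
  ∂[5,7,9] = [7,9] − [5,9] + [5,7].
As a 21×12 matrix over Z this has rank 10, with invariant factors (1,1,1,1,1,1,1,1,1,1).

The boundary map ∂_3: C_3 → C_2 sends each 3-simplex σ to the alternating sum Σ_i (−1)^i (σ with its i-th vertex removed). For instance
  ∂[4,5,7,9] = [5,7,9] − [4,7,9] + [4,5,9] − [4,5,7],
  ∂[5,6,7,9] = [6,7,9] − [5,7,9] + [5,6,9] − [5,6,7].
This gives a 12×2 integer matrix of rank 2; reducing to Smith normal form yields diagonal entries (1,1).

Reading off H_k = ker ∂_k / im ∂_{k+1}:

  H_2: rank ker ∂_2 − rank ∂_3 = (12 − 10) − 2 = 0, and the invariant factors of ∂_3 are all 1, so H_2 = 0.

H_2 = 0.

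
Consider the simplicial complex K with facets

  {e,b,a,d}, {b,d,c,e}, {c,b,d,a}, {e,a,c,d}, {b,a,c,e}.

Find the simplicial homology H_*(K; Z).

H_0 ≅ Z,  H_1 = 0,  H_2 = 0,  H_3 ≅ Z.

Take the total order a < b < c < d < e on the vertex set. Then K (dimension 3) consists of the simplices:

  0-simplices (5): a, b, c, d, e
  1-simplices (10): ab, ac, ad, ae, bc, bd, be, cd, ce, de
  2-simplices (10): abc, abd, abe, acd, ace, ade, bcd, bce, bde, cde
  3-simplices (5): abcd, abce, abde, acde, bcde

so the chain groups are C_0 ≅ Z^5, C_1 ≅ Z^10, C_2 ≅ Z^10, C_3 ≅ Z^5.

The boundary map ∂_1: C_1 → C_0 sends each edge [p,q] (with p < q) to q − p. For instance
  ∂ae = e − a.
The 5×10 boundary matrix has rank 4 and Smith normal form diag(1,1,1,1).

Boundary ∂_2: C_2 → C_1 acts by ∂[p,q,r] = [q,r] − [p,r] + [p,q]. For instance
  ∂abc = bc − ac + ab,
  ∂bcd = cd − bd + bc.
This gives a 10×10 integer matrix of rank 6; reducing to Smith normal form yields diagonal entries (1,1,1,1,1,1).

Boundary ∂_3: C_3 → C_2 sends each 3-simplex σ to the alternating sum Σ_i (−1)^i (σ with its i-th vertex removed). For instance
  ∂abce = bce − ace + abe − abc,
  ∂bcde = cde − bde + bce − bcd.
This gives a 10×5 integer matrix of rank 4; reducing to Smith normal form yields diagonal entries (1,1,1,1).

Reading off H_k = ker ∂_k / im ∂_{k+1}:

  H_0: rank C_0 − rank ∂_1 = 5 − 4 = 1, and the invariant factors of ∂_1 are all 1, so H_0 ≅ Z.
  H_1: rank ker ∂_1 − rank ∂_2 = (10 − 4) − 6 = 0, and the invariant factors of ∂_2 are all 1, so H_1 ≅ 0.
  H_2: rank ker ∂_2 − rank ∂_3 = (10 − 6) − 4 = 0, and the invariant factors of ∂_3 are all 1, so H_2 ≅ 0.
  H_3: rank ker ∂_3 − rank ∂_4 = (5 − 4) − 0 = 1, and there is no ∂_4, so H_3 ≅ Z.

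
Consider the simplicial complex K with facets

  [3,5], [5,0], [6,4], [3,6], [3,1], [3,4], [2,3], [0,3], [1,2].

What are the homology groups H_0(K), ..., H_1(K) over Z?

We work with the vertex ordering 0 < 1 < 2 < 3 < 4 < 5 < 6. The simplices of K, each written with vertices in increasing order, are:

  0-simplices (7): [0], [1], [2], [3], [4], [5], [6]
  1-simplices (9): [0,3], [0,5], [1,2], [1,3], [2,3], [3,4], [3,5], [3,6], [4,6]

Hence C_0 ≅ Z^7, C_1 ≅ Z^9.

Boundary ∂_1: C_1 → C_0 sends each edge [p,q] (with p < q) to q − p.
As a 7×9 matrix over Z this has rank 6, with invariant factors (1,1,1,1,1,1).

From H_k ≅ ker(∂_k) / im(∂_{k+1}) we obtain:

  H_0: rank C_0 − rank ∂_1 = 7 − 6 = 1, and the invariant factors of ∂_1 are all 1, so H_0 ≅ Z.
  H_1: rank ker ∂_1 − rank ∂_2 = (9 − 6) − 0 = 3, and there is no ∂_2, so H_1 ≅ Z^3.

H_0 ≅ Z,  H_1 ≅ Z^3.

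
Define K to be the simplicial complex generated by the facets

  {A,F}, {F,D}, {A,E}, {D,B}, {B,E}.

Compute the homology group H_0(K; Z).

H_0 ≅ Z.

Fix the vertex order A < B < D < E < F and write every simplex with vertices in increasing order. Then dim K = 1 and the simplices of K are:

  0-simplices (5): A, B, D, E, F
  1-simplices (5): AE, AF, BD, BE, DF

giving chain groups C_0 ≅ Z^5, C_1 ≅ Z^5.

Boundary ∂_1: C_1 → C_0 maps an edge to its endpoints' difference, ∂[p,q] = q − p.
This gives a 5×5 integer matrix of rank 4; reducing to Smith normal form yields diagonal entries (1,1,1,1).

Computing H_k = (kernel of ∂_k) / (image of ∂_{k+1}):

  H_0: rank C_0 − rank ∂_1 = 5 − 4 = 1, and the invariant factors of ∂_1 are all 1, so H_0 ≅ Z.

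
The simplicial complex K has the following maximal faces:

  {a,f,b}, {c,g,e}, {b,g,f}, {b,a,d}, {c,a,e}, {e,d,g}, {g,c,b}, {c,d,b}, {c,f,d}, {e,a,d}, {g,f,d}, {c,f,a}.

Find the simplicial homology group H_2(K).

We work with the vertex ordering a < b < c < d < e < f < g. The simplices of K, each written with vertices in increasing order, are:

  0-simplices (7): a, b, c, d, e, f, g
  1-simplices (18): ab, ac, ad, ae, af, bc, bd, bf, bg, cd, ce, cf, cg, de, df, dg, eg, fg
  2-simplices (12): abd, abf, ace, acf, ade, bcd, bcg, bfg, cdf, ceg, deg, dfg

Hence C_0 ≅ Z^7, C_1 ≅ Z^18, C_2 ≅ Z^12.

∂_1: C_1 → C_0 sends each edge [p,q] (with p < q) to q − p.
As a 7×18 matrix over Z this has rank 6, with invariant factors (1,1,1,1,1,1).

Boundary ∂_2: C_2 → C_1 maps a triangle to the signed sum of its edges. For instance
  ∂ace = ce − ae + ac,
  ∂bcg = cg − bg + bc.
This gives a 18×12 integer matrix of rank 12; reducing to Smith normal form yields diagonal entries (1,1,1,1,1,1,1,1,1,1,1,2).

Now H_k = ker ∂_k / im ∂_{k+1}, so:

  H_2: rank ker ∂_2 − rank ∂_3 = (12 − 12) − 0 = 0, and there is no ∂_3, so H_2 ≅ 0.

H_2 ≅ 0.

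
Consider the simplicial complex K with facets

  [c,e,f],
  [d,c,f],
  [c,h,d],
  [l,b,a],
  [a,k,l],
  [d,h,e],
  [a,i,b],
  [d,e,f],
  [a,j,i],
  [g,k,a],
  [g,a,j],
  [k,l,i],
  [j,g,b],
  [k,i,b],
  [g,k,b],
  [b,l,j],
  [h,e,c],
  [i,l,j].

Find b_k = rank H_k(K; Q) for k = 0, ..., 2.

We work with the vertex ordering a < b < c < d < e < f < g < h < i < j < k < l. The simplices of K, each written with vertices in increasing order, are:

  0-simplices (12): a, b, c, d, e, f, g, h, i, j, k, l
  1-simplices (27): ab, ag, ai, aj, ak, al, bg, bi, bj, bk, bl, cd, ce, cf, ch, de, df, dh, ef, eh, gj, gk, ij, ik, il, jl, kl
  2-simplices (18): abi, abl, agj, agk, aij, akl, bgj, bgk, bik, bjl, cdf, cdh, cef, ceh, def, deh, ijl, ikl

Hence C_0 ≅ Z^12, C_1 ≅ Z^27, C_2 ≅ Z^18.

The boundary map ∂_1: C_1 → C_0 sends each edge [p,q] (with p < q) to q − p. For instance
  ∂bk = k − b.
This gives a 12×27 integer matrix of rank 10; reducing to Smith normal form yields diagonal entries (1,1,1,1,1,1,1,1,1,1).

Boundary ∂_2: C_2 → C_1 sends each 2-simplex [p,q,r] to [q,r] − [p,r] + [p,q]. For instance
  ∂bjl = jl − bl + bj,
  ∂agk = gk − ak + ag.
The 27×18 boundary matrix has rank 17 and Smith normal form diag(1,1,1,1,1,1,1,1,1,1,1,1,1,1,1,1,2).

Reading off H_k = ker ∂_k / im ∂_{k+1}:

  H_0: rank C_0 − rank ∂_1 = 12 − 10 = 2, and the invariant factors of ∂_1 are all 1, so H_0 ≅ Z^2.
  H_1: rank ker ∂_1 − rank ∂_2 = (27 − 10) − 17 = 0, and ∂_2 has invariant factor 2 > 1, so H_1 ≅ Z/2.
  H_2: rank ker ∂_2 − rank ∂_3 = (18 − 17) − 0 = 1, and there is no ∂_3, so H_2 ≅ Z.

Hence the Betti numbers are b_0 = 2, b_1 = 0, b_2 = 1.

b_0 = 2, b_1 = 0, b_2 = 1.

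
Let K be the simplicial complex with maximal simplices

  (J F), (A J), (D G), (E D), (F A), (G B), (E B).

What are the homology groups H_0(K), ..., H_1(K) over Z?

We work with the vertex ordering A < B < D < E < F < G < J. The simplices of K, each written with vertices in increasing order, are:

  0-simplices (7): A, B, D, E, F, G, J
  1-simplices (7): AF, AJ, BE, BG, DE, DG, FJ

so the chain groups are C_0 ≅ Z^7, C_1 ≅ Z^7.

∂_1: C_1 → C_0 is given by ∂[p,q] = [q] − [p]. For instance
  ∂AJ = J − A.
As a 7×7 matrix over Z this has rank 5, with invariant factors (1,1,1,1,1).

Now H_k = ker ∂_k / im ∂_{k+1}, so:

  H_0: rank C_0 − rank ∂_1 = 7 − 5 = 2, and the invariant factors of ∂_1 are all 1, so H_0 ≅ Z^2.
  H_1: rank ker ∂_1 − rank ∂_2 = (7 − 5) − 0 = 2, and there is no ∂_2, so H_1 ≅ Z^2.

H_0 = Z^2,  H_1 = Z^2.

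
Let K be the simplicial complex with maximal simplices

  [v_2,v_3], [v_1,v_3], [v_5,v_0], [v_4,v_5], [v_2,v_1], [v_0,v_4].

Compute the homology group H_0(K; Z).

H_0 = Z^2.

K has 6 vertices, 6 edges.
rank ∂_0 = 0, rank ∂_1 = 4 ⇒ b_0 = 6 − 0 − 4 = 2; all invariant factors of ∂_1 are 1 so no torsion. So H_0 ≅ Z^2.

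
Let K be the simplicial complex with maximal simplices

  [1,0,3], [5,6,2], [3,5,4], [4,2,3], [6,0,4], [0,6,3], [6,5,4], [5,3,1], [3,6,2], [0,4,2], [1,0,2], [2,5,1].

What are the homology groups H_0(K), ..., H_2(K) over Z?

Take the total order 0 < 1 < 2 < 3 < 4 < 5 < 6 on the vertex set. Then K (dimension 2) consists of the simplices:

  0-simplices (7): [0], [1], [2], [3], [4], [5], [6]
  1-simplices (18): [0,1], [0,2], [0,3], [0,4], [0,6], [1,2], [1,3], [1,5], [2,3], [2,4], [2,5], [2,6], [3,4], [3,5], [3,6], [4,5], [4,6], [5,6]
  2-simplices (12): [0,1,2], [0,1,3], [0,2,4], [0,3,6], [0,4,6], [1,2,5], [1,3,5], [2,3,4], [2,3,6], [2,5,6], [3,4,5], [4,5,6]

Hence C_0 ≅ Z^7, C_1 ≅ Z^18, C_2 ≅ Z^12.

Boundary ∂_1: C_1 → C_0 is given by ∂[p,q] = [q] − [p].
This gives a 7×18 integer matrix of rank 6; reducing to Smith normal form yields diagonal entries (1,1,1,1,1,1).

Boundary ∂_2: C_2 → C_1 sends each 2-simplex [p,q,r] to [q,r] − [p,r] + [p,q]. For instance
  ∂[2,3,6] = [3,6] − [2,6] + [2,3],
  ∂[3,4,5] = [4,5] − [3,5] + [3,4].
The resulting 18×12 matrix has rank 12, and its Smith normal form has invariant factors (1,1,1,1,1,1,1,1,1,1,1,2).

Now H_k = ker ∂_k / im ∂_{k+1}, so:

  H_0: rank C_0 − rank ∂_1 = 7 − 6 = 1, and the invariant factors of ∂_1 are all 1, so H_0 = Z.
  H_1: rank ker ∂_1 − rank ∂_2 = (18 − 6) − 12 = 0, and ∂_2 has invariant factor 2 > 1, so H_1 = Z_2.
  H_2: rank ker ∂_2 − rank ∂_3 = (12 − 12) − 0 = 0, and there is no ∂_3, so H_2 = 0.

(K is a triangulation of the real projective plane RP^2.)

H_0 ≅ Z,  H_1 ≅ Z_2,  H_2 = 0.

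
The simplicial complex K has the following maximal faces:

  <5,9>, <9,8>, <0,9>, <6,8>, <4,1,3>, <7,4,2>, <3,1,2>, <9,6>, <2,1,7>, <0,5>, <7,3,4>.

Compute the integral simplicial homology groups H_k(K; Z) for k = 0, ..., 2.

H_0 ≅ Z^2,  H_1 ≅ Z^3,  H_2 = 0.

Take the total order 0 < 1 < 2 < 3 < 4 < 5 < 6 < 7 < 8 < 9 on the vertex set. Then K (dimension 2) consists of the simplices:

  0-simplices (10): [0], [1], [2], [3], [4], [5], [6], [7], [8], [9]
  1-simplices (16): [0,5], [0,9], [1,2], [1,3], [1,4], [1,7], [2,3], [2,4], [2,7], [3,4], [3,7], [4,7], [5,9], [6,8], [6,9], [8,9]
  2-simplices (5): [1,2,3], [1,2,7], [1,3,4], [2,4,7], [3,4,7]

giving chain groups C_0 ≅ Z^10, C_1 ≅ Z^16, C_2 ≅ Z^5.

The boundary map ∂_1: C_1 → C_0 is given by ∂[p,q] = [q] − [p]. For instance
  ∂[1,4] = [4] − [1].
The resulting 10×16 matrix has rank 8, and its Smith normal form has invariant factors (1,1,1,1,1,1,1,1).

The boundary map ∂_2: C_2 → C_1 acts by ∂[p,q,r] = [q,r] − [p,r] + [p,q]. For instance
  ∂[1,3,4] = [3,4] − [1,4] + [1,3],
  ∂[1,2,3] = [2,3] − [1,3] + [1,2].
As a 16×5 matrix over Z this has rank 5, with invariant factors (1,1,1,1,1).

Now H_k = ker ∂_k / im ∂_{k+1}, so:

  H_0: rank C_0 − rank ∂_1 = 10 − 8 = 2, and the invariant factors of ∂_1 are all 1, so H_0 = Z^2.
  H_1: rank ker ∂_1 − rank ∂_2 = (16 − 8) − 5 = 3, and the invariant factors of ∂_2 are all 1, so H_1 = Z^3.
  H_2: rank ker ∂_2 − rank ∂_3 = (5 − 5) − 0 = 0, and there is no ∂_3, so H_2 = 0.

As a check, the Euler characteristic is 10 − 16 + 5 = -1, which agrees with 2 − 3 + 0 = -1.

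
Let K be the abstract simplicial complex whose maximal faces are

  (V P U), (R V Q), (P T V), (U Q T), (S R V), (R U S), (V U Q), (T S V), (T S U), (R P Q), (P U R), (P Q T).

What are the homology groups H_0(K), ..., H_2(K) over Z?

H_0 ≅ Z,  H_1 ≅ Z/2Z,  H_2 = 0.

We work with the vertex ordering P < Q < R < S < T < U < V. The simplices of K, each written with vertices in increasing order, are:

  0-simplices (7): P, Q, R, S, T, U, V
  1-simplices (18): PQ, PR, PT, PU, PV, QR, QT, QU, QV, RS, RU, RV, ST, SU, SV, TU, TV, UV
  2-simplices (12): PQR, PQT, PRU, PTV, PUV, QRV, QTU, QUV, RSU, RSV, STU, STV

so the chain groups are C_0 ≅ Z^7, C_1 ≅ Z^18, C_2 ≅ Z^12.

∂_1: C_1 → C_0 sends each edge [p,q] (with p < q) to q − p. For instance
  ∂PT = T − P.
The resulting 7×18 matrix has rank 6, and its Smith normal form has invariant factors (1,1,1,1,1,1).

Boundary ∂_2: C_2 → C_1 acts by ∂[p,q,r] = [q,r] − [p,r] + [p,q]. For instance
  ∂PQT = QT − PT + PQ,
  ∂PRU = RU − PU + PR.
The 18×12 boundary matrix has rank 12 and Smith normal form diag(1,1,1,1,1,1,1,1,1,1,1,2).

Now H_k = ker ∂_k / im ∂_{k+1}, so:

  H_0: rank C_0 − rank ∂_1 = 7 − 6 = 1, and the invariant factors of ∂_1 are all 1, so H_0 ≅ Z.
  H_1: rank ker ∂_1 − rank ∂_2 = (18 − 6) − 12 = 0, and ∂_2 has invariant factor 2 > 1, so H_1 ≅ Z/2Z.
  H_2: rank ker ∂_2 − rank ∂_3 = (12 − 12) − 0 = 0, and there is no ∂_3, so H_2 ≅ 0.

As a check, the Euler characteristic is 7 − 18 + 12 = 1, which agrees with 1 − 0 + 0 = 1.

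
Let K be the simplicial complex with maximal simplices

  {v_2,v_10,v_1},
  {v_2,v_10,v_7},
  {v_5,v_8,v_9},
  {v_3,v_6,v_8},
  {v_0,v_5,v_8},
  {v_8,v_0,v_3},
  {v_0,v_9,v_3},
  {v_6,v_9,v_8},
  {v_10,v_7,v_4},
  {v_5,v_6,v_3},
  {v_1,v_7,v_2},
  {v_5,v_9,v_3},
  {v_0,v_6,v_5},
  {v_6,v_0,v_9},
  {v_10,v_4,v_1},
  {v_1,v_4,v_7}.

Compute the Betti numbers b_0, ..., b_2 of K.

b_0 = 2, b_1 = 0, b_2 = 1.

Order the vertices as v_0 < v_1 < v_2 < v_3 < v_4 < v_5 < v_6 < v_7 < v_8 < v_9 < v_10. Listing each simplex with vertices in this order, K has dimension 2 with simplices:

  0-simplices (11): [v_0], [v_1], [v_2], [v_3], [v_4], [v_5], [v_6], [v_7], [v_8], [v_9], [v_10]
  1-simplices (24): (24 of them)
  2-simplices (16): (16 of them)

Hence C_0 ≅ Z^11, C_1 ≅ Z^24, C_2 ≅ Z^16.

Boundary ∂_1: C_1 → C_0 is given by ∂[p,q] = [q] − [p]. For instance
  ∂[v_1,v_10] = [v_10] − [v_1].
The 11×24 boundary matrix has rank 9 and Smith normal form diag(1,1,1,1,1,1,1,1,1).

∂_2: C_2 → C_1 acts by ∂[p,q,r] = [q,r] − [p,r] + [p,q]. For instance
  ∂[v_2,v_7,v_10] = [v_7,v_10] − [v_2,v_10] + [v_2,v_7],
  ∂[v_3,v_6,v_8] = [v_6,v_8] − [v_3,v_8] + [v_3,v_6].
The 24×16 boundary matrix has rank 15 and Smith normal form diag(1,1,1,1,1,1,1,1,1,1,1,1,1,1,2).

Reading off H_k = ker ∂_k / im ∂_{k+1}:

  H_0: rank C_0 − rank ∂_1 = 11 − 9 = 2, and the invariant factors of ∂_1 are all 1, so H_0 ≅ Z^2.
  H_1: rank ker ∂_1 − rank ∂_2 = (24 − 9) − 15 = 0, and ∂_2 has invariant factor 2 > 1, so H_1 ≅ Z/2.
  H_2: rank ker ∂_2 − rank ∂_3 = (16 − 15) − 0 = 1, and there is no ∂_3, so H_2 ≅ Z.

Hence the Betti numbers are b_0 = 2, b_1 = 0, b_2 = 1.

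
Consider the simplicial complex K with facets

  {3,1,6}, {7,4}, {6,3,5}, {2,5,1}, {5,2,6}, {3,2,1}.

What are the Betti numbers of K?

K has 7 vertices, 11 edges, 5 triangles.
rank ∂_0 = 0, rank ∂_1 = 5 ⇒ b_0 = 7 − 0 − 5 = 2; all invariant factors of ∂_1 are 1 so no torsion. So H_0 = Z^2.
rank ∂_1 = 5, rank ∂_2 = 5 ⇒ b_1 = 11 − 5 − 5 = 1; all invariant factors of ∂_2 are 1 so no torsion. So H_1 = Z.
rank ∂_2 = 5, rank ∂_3 = 0 ⇒ b_2 = 5 − 5 − 0 = 0. So H_2 = 0.

b_0 = 2, b_1 = 1, b_2 = 0.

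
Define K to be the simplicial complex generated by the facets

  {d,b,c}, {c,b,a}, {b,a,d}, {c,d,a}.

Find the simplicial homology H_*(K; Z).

H_0 = Z,  H_1 = 0,  H_2 = Z.

Order the vertices as a < b < c < d. Listing each simplex with vertices in this order, K has dimension 2 with simplices:

  0-simplices (4): a, b, c, d
  1-simplices (6): ab, ac, ad, bc, bd, cd
  2-simplices (4): abc, abd, acd, bcd

so the chain groups are C_0 ≅ Z^4, C_1 ≅ Z^6, C_2 ≅ Z^4.

Boundary ∂_1: C_1 → C_0 maps an edge to its endpoints' difference, ∂[p,q] = q − p.
This gives a 4×6 integer matrix of rank 3; reducing to Smith normal form yields diagonal entries (1,1,1).

∂_2: C_2 → C_1 maps a triangle to the signed sum of its edges. For instance
  ∂abc = bc − ac + ab,
  ∂bcd = cd − bd + bc.
This gives a 6×4 integer matrix of rank 3; reducing to Smith normal form yields diagonal entries (1,1,1).

From H_k ≅ ker(∂_k) / im(∂_{k+1}) we obtain:

  H_0: rank C_0 − rank ∂_1 = 4 − 3 = 1, and the invariant factors of ∂_1 are all 1, so H_0 = Z.
  H_1: rank ker ∂_1 − rank ∂_2 = (6 − 3) − 3 = 0, and the invariant factors of ∂_2 are all 1, so H_1 = 0.
  H_2: rank ker ∂_2 − rank ∂_3 = (4 − 3) − 0 = 1, and there is no ∂_3, so H_2 = Z.

(K is a triangulation of the 2-sphere S^2.)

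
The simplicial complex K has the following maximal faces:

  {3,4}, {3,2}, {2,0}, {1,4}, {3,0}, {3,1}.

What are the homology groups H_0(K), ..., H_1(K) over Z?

We work with the vertex ordering 0 < 1 < 2 < 3 < 4. The simplices of K, each written with vertices in increasing order, are:

  0-simplices (5): [0], [1], [2], [3], [4]
  1-simplices (6): [0,2], [0,3], [1,3], [1,4], [2,3], [3,4]

giving chain groups C_0 ≅ Z^5, C_1 ≅ Z^6.

The boundary map ∂_1: C_1 → C_0 maps an edge to its endpoints' difference, ∂[p,q] = q − p. For instance
  ∂[0,3] = [3] − [0].
As a 5×6 matrix over Z this has rank 4, with invariant factors (1,1,1,1).

From H_k ≅ ker(∂_k) / im(∂_{k+1}) we obtain:

  H_0: rank C_0 − rank ∂_1 = 5 − 4 = 1, and the invariant factors of ∂_1 are all 1, so H_0 = Z.
  H_1: rank ker ∂_1 − rank ∂_2 = (6 − 4) − 0 = 2, and there is no ∂_2, so H_1 = Z^2.

As a check, the Euler characteristic is 5 − 6 = -1, which agrees with 1 − 2 = -1.
(K is a triangulation of a wedge of 2 circles.)

H_0 ≅ Z,  H_1 ≅ Z^2.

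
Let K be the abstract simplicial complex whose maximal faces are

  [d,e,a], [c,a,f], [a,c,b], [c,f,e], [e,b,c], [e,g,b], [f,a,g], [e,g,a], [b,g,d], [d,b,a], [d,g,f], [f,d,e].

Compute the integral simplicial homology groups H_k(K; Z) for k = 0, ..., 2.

Order the vertices as a < b < c < d < e < f < g. Listing each simplex with vertices in this order, K has dimension 2 with simplices:

  0-simplices (7): a, b, c, d, e, f, g
  1-simplices (18): ab, ac, ad, ae, af, ag, bc, bd, be, bg, ce, cf, de, df, dg, ef, eg, fg
  2-simplices (12): abc, abd, acf, ade, aeg, afg, bce, bdg, beg, cef, def, dfg

giving chain groups C_0 ≅ Z^7, C_1 ≅ Z^18, C_2 ≅ Z^12.

Boundary ∂_1: C_1 → C_0 is given by ∂[p,q] = [q] − [p].
This gives a 7×18 integer matrix of rank 6; reducing to Smith normal form yields diagonal entries (1,1,1,1,1,1).

∂_2: C_2 → C_1 acts by ∂[p,q,r] = [q,r] − [p,r] + [p,q]. For instance
  ∂afg = fg − ag + af,
  ∂bce = ce − be + bc.
The resulting 18×12 matrix has rank 12, and its Smith normal form has invariant factors (1,1,1,1,1,1,1,1,1,1,1,2).

Reading off H_k = ker ∂_k / im ∂_{k+1}:

  H_0: rank C_0 − rank ∂_1 = 7 − 6 = 1, and the invariant factors of ∂_1 are all 1, so H_0 = Z.
  H_1: rank ker ∂_1 − rank ∂_2 = (18 − 6) − 12 = 0, and ∂_2 has invariant factor 2 > 1, so H_1 = Z/2Z.
  H_2: rank ker ∂_2 − rank ∂_3 = (12 − 12) − 0 = 0, and there is no ∂_3, so H_2 = 0.

H_0 = Z,  H_1 = Z/2Z,  H_2 = 0.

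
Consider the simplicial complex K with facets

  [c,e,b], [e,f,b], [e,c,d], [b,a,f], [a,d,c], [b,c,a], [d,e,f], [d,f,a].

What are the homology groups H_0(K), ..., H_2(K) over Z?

Order the vertices as a < b < c < d < e < f. Listing each simplex with vertices in this order, K has dimension 2 with simplices:

  0-simplices (6): a, b, c, d, e, f
  1-simplices (12): ab, ac, ad, af, bc, be, bf, cd, ce, de, df, ef
  2-simplices (8): abc, abf, acd, adf, bce, bef, cde, def

giving chain groups C_0 ≅ Z^6, C_1 ≅ Z^12, C_2 ≅ Z^8.

The boundary map ∂_1: C_1 → C_0 is given by ∂[p,q] = [q] − [p]. For instance
  ∂ce = e − c.
The resulting 6×12 matrix has rank 5, and its Smith normal form has invariant factors (1,1,1,1,1).

The boundary map ∂_2: C_2 → C_1 acts by ∂[p,q,r] = [q,r] − [p,r] + [p,q]. For instance
  ∂acd = cd − ad + ac,
  ∂adf = df − af + ad.
The resulting 12×8 matrix has rank 7, and its Smith normal form has invariant factors (1,1,1,1,1,1,1).

From H_k ≅ ker(∂_k) / im(∂_{k+1}) we obtain:

  H_0: rank C_0 − rank ∂_1 = 6 − 5 = 1, and the invariant factors of ∂_1 are all 1, so H_0 ≅ Z.
  H_1: rank ker ∂_1 − rank ∂_2 = (12 − 5) − 7 = 0, and the invariant factors of ∂_2 are all 1, so H_1 ≅ 0.
  H_2: rank ker ∂_2 − rank ∂_3 = (8 − 7) − 0 = 1, and there is no ∂_3, so H_2 ≅ Z.

(K is a triangulation of the 2-sphere S^2.)

H_0 ≅ Z,  H_1 = 0,  H_2 ≅ Z.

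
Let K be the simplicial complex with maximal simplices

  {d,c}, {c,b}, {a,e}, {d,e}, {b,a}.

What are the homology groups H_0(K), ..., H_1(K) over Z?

H_0 = Z,  H_1 = Z.

Fix the vertex order a < b < c < d < e and write every simplex with vertices in increasing order. Then dim K = 1 and the simplices of K are:

  0-simplices (5): a, b, c, d, e
  1-simplices (5): ab, ae, bc, cd, de

so the chain groups are C_0 ≅ Z^5, C_1 ≅ Z^5.

∂_1: C_1 → C_0 sends each edge [p,q] (with p < q) to q − p. For instance
  ∂cd = d − c.
As a 5×5 matrix over Z this has rank 4, with invariant factors (1,1,1,1).

Reading off H_k = ker ∂_k / im ∂_{k+1}:

  H_0: rank C_0 − rank ∂_1 = 5 − 4 = 1, and the invariant factors of ∂_1 are all 1, so H_0 = Z.
  H_1: rank ker ∂_1 − rank ∂_2 = (5 − 4) − 0 = 1, and there is no ∂_2, so H_1 = Z.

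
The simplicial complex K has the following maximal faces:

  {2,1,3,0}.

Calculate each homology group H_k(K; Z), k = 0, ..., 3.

H_0 ≅ Z,  H_1 = 0,  H_2 = 0,  H_3 = 0.

Fix the vertex order 0 < 1 < 2 < 3 and write every simplex with vertices in increasing order. Then dim K = 3 and the simplices of K are:

  0-simplices (4): [0], [1], [2], [3]
  1-simplices (6): [0,1], [0,2], [0,3], [1,2], [1,3], [2,3]
  2-simplices (4): [0,1,2], [0,1,3], [0,2,3], [1,2,3]
  3-simplices (1): [0,1,2,3]

giving chain groups C_0 ≅ Z^4, C_1 ≅ Z^6, C_2 ≅ Z^4, C_3 ≅ Z^1.

Boundary ∂_1: C_1 → C_0 maps an edge to its endpoints' difference, ∂[p,q] = q − p. For instance
  ∂[0,2] = [2] − [0].
The 4×6 boundary matrix has rank 3 and Smith normal form diag(1,1,1).

The boundary map ∂_2: C_2 → C_1 maps a triangle to the signed sum of its edges. For instance
  ∂[0,1,2] = [1,2] − [0,2] + [0,1],
  ∂[1,2,3] = [2,3] − [1,3] + [1,2].
The resulting 6×4 matrix has rank 3, and its Smith normal form has invariant factors (1,1,1).

The boundary map ∂_3: C_3 → C_2 sends each 3-simplex σ to the alternating sum Σ_i (−1)^i (σ with its i-th vertex removed). For instance
  ∂[0,1,2,3] = [1,2,3] − [0,2,3] + [0,1,3] − [0,1,2].
The resulting 4×1 matrix has rank 1, and its Smith normal form has invariant factors (1).

From H_k ≅ ker(∂_k) / im(∂_{k+1}) we obtain:

  H_0: rank C_0 − rank ∂_1 = 4 − 3 = 1, and the invariant factors of ∂_1 are all 1, so H_0 ≅ Z.
  H_1: rank ker ∂_1 − rank ∂_2 = (6 − 3) − 3 = 0, and the invariant factors of ∂_2 are all 1, so H_1 ≅ 0.
  H_2: rank ker ∂_2 − rank ∂_3 = (4 − 3) − 1 = 0, and the invariant factors of ∂_3 are all 1, so H_2 ≅ 0.
  H_3: rank ker ∂_3 − rank ∂_4 = (1 − 1) − 0 = 0, and there is no ∂_4, so H_3 ≅ 0.

As a check, the Euler characteristic is 4 − 6 + 4 − 1 = 1, which agrees with 1 − 0 + 0 − 0 = 1.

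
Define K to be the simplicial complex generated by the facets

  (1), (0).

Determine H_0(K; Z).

H_0 = Z^2.

Fix the vertex order 0 < 1 and write every simplex with vertices in increasing order. Then dim K = 0 and the simplices of K are:

  0-simplices (2): [0], [1]

Hence C_0 ≅ Z^2.

From H_k ≅ ker(∂_k) / im(∂_{k+1}) we obtain:

  H_0: rank C_0 − rank ∂_1 = 2 − 0 = 2, and there is no ∂_1, so H_0 ≅ Z^2.

(K is a triangulation of a set of 2 points.)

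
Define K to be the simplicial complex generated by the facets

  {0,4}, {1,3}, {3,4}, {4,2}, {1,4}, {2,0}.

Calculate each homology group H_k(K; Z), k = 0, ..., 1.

H_0 ≅ Z,  H_1 ≅ Z^2.

Order the vertices as 0 < 1 < 2 < 3 < 4. Listing each simplex with vertices in this order, K has dimension 1 with simplices:

  0-simplices (5): [0], [1], [2], [3], [4]
  1-simplices (6): [0,2], [0,4], [1,3], [1,4], [2,4], [3,4]

Hence C_0 ≅ Z^5, C_1 ≅ Z^6.

The boundary map ∂_1: C_1 → C_0 is given by ∂[p,q] = [q] − [p].
The 5×6 boundary matrix has rank 4 and Smith normal form diag(1,1,1,1).

From H_k ≅ ker(∂_k) / im(∂_{k+1}) we obtain:

  H_0: rank C_0 − rank ∂_1 = 5 − 4 = 1, and the invariant factors of ∂_1 are all 1, so H_0 ≅ Z.
  H_1: rank ker ∂_1 − rank ∂_2 = (6 − 4) − 0 = 2, and there is no ∂_2, so H_1 ≅ Z^2.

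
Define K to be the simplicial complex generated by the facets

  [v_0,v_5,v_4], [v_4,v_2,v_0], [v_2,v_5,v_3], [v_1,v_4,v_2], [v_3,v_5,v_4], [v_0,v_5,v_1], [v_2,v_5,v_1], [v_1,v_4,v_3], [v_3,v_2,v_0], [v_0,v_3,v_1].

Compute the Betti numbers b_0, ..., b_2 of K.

Fix the vertex order v_0 < v_1 < v_2 < v_3 < v_4 < v_5 and write every simplex with vertices in increasing order. Then dim K = 2 and the simplices of K are:

  0-simplices (6): [v_0], [v_1], [v_2], [v_3], [v_4], [v_5]
  1-simplices (15): (15 of them)
  2-simplices (10): [v_0,v_1,v_3], [v_0,v_1,v_5], [v_0,v_2,v_3], [v_0,v_2,v_4], [v_0,v_4,v_5], [v_1,v_2,v_4], [v_1,v_2,v_5], [v_1,v_3,v_4], [v_2,v_3,v_5], [v_3,v_4,v_5]

giving chain groups C_0 ≅ Z^6, C_1 ≅ Z^15, C_2 ≅ Z^10.

∂_1: C_1 → C_0 maps an edge to its endpoints' difference, ∂[p,q] = q − p. For instance
  ∂[v_0,v_3] = [v_3] − [v_0].
As a 6×15 matrix over Z this has rank 5, with invariant factors (1,1,1,1,1).

∂_2: C_2 → C_1 acts by ∂[p,q,r] = [q,r] − [p,r] + [p,q]. For instance
  ∂[v_0,v_2,v_4] = [v_2,v_4] − [v_0,v_4] + [v_0,v_2],
  ∂[v_0,v_1,v_3] = [v_1,v_3] − [v_0,v_3] + [v_0,v_1].
The 15×10 boundary matrix has rank 10 and Smith normal form diag(1,1,1,1,1,1,1,1,1,2).

From H_k ≅ ker(∂_k) / im(∂_{k+1}) we obtain:

  H_0: rank C_0 − rank ∂_1 = 6 − 5 = 1, and the invariant factors of ∂_1 are all 1, so H_0 = Z.
  H_1: rank ker ∂_1 − rank ∂_2 = (15 − 5) − 10 = 0, and ∂_2 has invariant factor 2 > 1, so H_1 = Z/2.
  H_2: rank ker ∂_2 − rank ∂_3 = (10 − 10) − 0 = 0, and there is no ∂_3, so H_2 = 0.

(K is a triangulation of the real projective plane RP^2.)

Hence the Betti numbers are b_0 = 1, b_1 = 0, b_2 = 0.

b_0 = 1, b_1 = 0, b_2 = 0.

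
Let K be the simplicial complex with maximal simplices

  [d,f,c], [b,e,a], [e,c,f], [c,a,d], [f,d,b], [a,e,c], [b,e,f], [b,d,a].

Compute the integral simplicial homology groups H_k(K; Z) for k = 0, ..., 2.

Fix the vertex order a < b < c < d < e < f and write every simplex with vertices in increasing order. Then dim K = 2 and the simplices of K are:

  0-simplices (6): a, b, c, d, e, f
  1-simplices (12): ab, ac, ad, ae, bd, be, bf, cd, ce, cf, df, ef
  2-simplices (8): abd, abe, acd, ace, bdf, bef, cdf, cef

so the chain groups are C_0 ≅ Z^6, C_1 ≅ Z^12, C_2 ≅ Z^8.

The boundary map ∂_1: C_1 → C_0 maps an edge to its endpoints' difference, ∂[p,q] = q − p. For instance
  ∂df = f − d.
As a 6×12 matrix over Z this has rank 5, with invariant factors (1,1,1,1,1).

Boundary ∂_2: C_2 → C_1 acts by ∂[p,q,r] = [q,r] − [p,r] + [p,q]. For instance
  ∂abe = be − ae + ab,
  ∂cdf = df − cf + cd.
The 12×8 boundary matrix has rank 7 and Smith normal form diag(1,1,1,1,1,1,1).

From H_k ≅ ker(∂_k) / im(∂_{k+1}) we obtain:

  H_0: rank C_0 − rank ∂_1 = 6 − 5 = 1, and the invariant factors of ∂_1 are all 1, so H_0 ≅ Z.
  H_1: rank ker ∂_1 − rank ∂_2 = (12 − 5) − 7 = 0, and the invariant factors of ∂_2 are all 1, so H_1 ≅ 0.
  H_2: rank ker ∂_2 − rank ∂_3 = (8 − 7) − 0 = 1, and there is no ∂_3, so H_2 ≅ Z.

As a check, the Euler characteristic is 6 − 12 + 8 = 2, which agrees with 1 − 0 + 1 = 2.

H_0 = Z,  H_1 = 0,  H_2 = Z.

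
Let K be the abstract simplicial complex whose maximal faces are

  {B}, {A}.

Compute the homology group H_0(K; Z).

Order the vertices as A < B. Listing each simplex with vertices in this order, K has dimension 0 with simplices:

  0-simplices (2): A, B

Hence C_0 ≅ Z^2.

From H_k ≅ ker(∂_k) / im(∂_{k+1}) we obtain:

  H_0: rank C_0 − rank ∂_1 = 2 − 0 = 2, and there is no ∂_1, so H_0 = Z^2.

H_0 = Z^2.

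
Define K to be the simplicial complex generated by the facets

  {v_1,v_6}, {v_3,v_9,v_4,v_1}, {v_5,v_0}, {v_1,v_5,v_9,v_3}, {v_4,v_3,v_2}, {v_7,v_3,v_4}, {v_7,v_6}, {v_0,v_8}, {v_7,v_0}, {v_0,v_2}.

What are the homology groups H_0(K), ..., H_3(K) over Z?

We work with the vertex ordering v_0 < v_1 < v_2 < v_3 < v_4 < v_5 < v_6 < v_7 < v_8 < v_9. The simplices of K, each written with vertices in increasing order, are:

  0-simplices (10): [v_0], [v_1], [v_2], [v_3], [v_4], [v_5], [v_6], [v_7], [v_8], [v_9]
  1-simplices (19): (19 of them)
  2-simplices (9): [v_1,v_3,v_4], [v_1,v_3,v_5], [v_1,v_3,v_9], [v_1,v_4,v_9], [v_1,v_5,v_9], [v_2,v_3,v_4], [v_3,v_4,v_7], [v_3,v_4,v_9], [v_3,v_5,v_9]
  3-simplices (2): [v_1,v_3,v_4,v_9], [v_1,v_3,v_5,v_9]

so the chain groups are C_0 ≅ Z^10, C_1 ≅ Z^19, C_2 ≅ Z^9, C_3 ≅ Z^2.

Boundary ∂_1: C_1 → C_0 maps an edge to its endpoints' difference, ∂[p,q] = q − p.
As a 10×19 matrix over Z this has rank 9, with invariant factors (1,1,1,1,1,1,1,1,1).

The boundary map ∂_2: C_2 → C_1 sends each 2-simplex [p,q,r] to [q,r] − [p,r] + [p,q]. For instance
  ∂[v_1,v_4,v_9] = [v_4,v_9] − [v_1,v_9] + [v_1,v_4],
  ∂[v_1,v_3,v_9] = [v_3,v_9] − [v_1,v_9] + [v_1,v_3].
This gives a 19×9 integer matrix of rank 7; reducing to Smith normal form yields diagonal entries (1,1,1,1,1,1,1).

∂_3: C_3 → C_2 sends each 3-simplex σ to the alternating sum Σ_i (−1)^i (σ with its i-th vertex removed). For instance
  ∂[v_1,v_3,v_4,v_9] = [v_3,v_4,v_9] − [v_1,v_4,v_9] + [v_1,v_3,v_9] − [v_1,v_3,v_4],
  ∂[v_1,v_3,v_5,v_9] = [v_3,v_5,v_9] − [v_1,v_5,v_9] + [v_1,v_3,v_9] − [v_1,v_3,v_5].
The resulting 9×2 matrix has rank 2, and its Smith normal form has invariant factors (1,1).

Reading off H_k = ker ∂_k / im ∂_{k+1}:

  H_0: rank C_0 − rank ∂_1 = 10 − 9 = 1, and the invariant factors of ∂_1 are all 1, so H_0 = Z.
  H_1: rank ker ∂_1 − rank ∂_2 = (19 − 9) − 7 = 3, and the invariant factors of ∂_2 are all 1, so H_1 = Z^3.
  H_2: rank ker ∂_2 − rank ∂_3 = (9 − 7) − 2 = 0, and the invariant factors of ∂_3 are all 1, so H_2 = 0.
  H_3: rank ker ∂_3 − rank ∂_4 = (2 − 2) − 0 = 0, and there is no ∂_4, so H_3 = 0.

As a check, the Euler characteristic is 10 − 19 + 9 − 2 = -2, which agrees with 1 − 3 + 0 − 0 = -2.

H_0 = Z,  H_1 = Z^3,  H_2 = 0,  H_3 = 0.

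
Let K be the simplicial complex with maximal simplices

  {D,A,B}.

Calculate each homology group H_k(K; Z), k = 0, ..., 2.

We work with the vertex ordering A < B < D. The simplices of K, each written with vertices in increasing order, are:

  0-simplices (3): A, B, D
  1-simplices (3): AB, AD, BD
  2-simplices (1): ABD

Hence C_0 ≅ Z^3, C_1 ≅ Z^3, C_2 ≅ Z^1.

The boundary map ∂_1: C_1 → C_0 is given by ∂[p,q] = [q] − [p].
The 3×3 boundary matrix has rank 2 and Smith normal form diag(1,1).

Boundary ∂_2: C_2 → C_1 sends each 2-simplex [p,q,r] to [q,r] − [p,r] + [p,q]. For instance
  ∂ABD = BD − AD + AB.
The 3×1 boundary matrix has rank 1 and Smith normal form diag(1).

Computing H_k = (kernel of ∂_k) / (image of ∂_{k+1}):

  H_0: rank C_0 − rank ∂_1 = 3 − 2 = 1, and the invariant factors of ∂_1 are all 1, so H_0 = Z.
  H_1: rank ker ∂_1 − rank ∂_2 = (3 − 2) − 1 = 0, and the invariant factors of ∂_2 are all 1, so H_1 = 0.
  H_2: rank ker ∂_2 − rank ∂_3 = (1 − 1) − 0 = 0, and there is no ∂_3, so H_2 = 0.

(K is a triangulation of the 2-simplex.)

H_0 = Z,  H_1 = 0,  H_2 = 0.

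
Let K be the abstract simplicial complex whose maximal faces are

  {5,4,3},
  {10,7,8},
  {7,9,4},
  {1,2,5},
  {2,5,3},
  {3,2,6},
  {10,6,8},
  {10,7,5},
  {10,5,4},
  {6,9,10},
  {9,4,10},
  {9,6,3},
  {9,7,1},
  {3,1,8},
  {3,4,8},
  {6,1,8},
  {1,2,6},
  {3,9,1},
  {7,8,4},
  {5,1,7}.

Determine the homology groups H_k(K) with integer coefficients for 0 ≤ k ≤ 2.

We work with the vertex ordering 1 < 2 < 3 < 4 < 5 < 6 < 7 < 8 < 9 < 10. The simplices of K, each written with vertices in increasing order, are:

  0-simplices (10): [1], [2], [3], [4], [5], [6], [7], [8], [9], [10]
  1-simplices (30): (30 of them)
  2-simplices (20): (20 of them)

Hence C_0 ≅ Z^10, C_1 ≅ Z^30, C_2 ≅ Z^20.

Boundary ∂_1: C_1 → C_0 sends each edge [p,q] (with p < q) to q − p.
This gives a 10×30 integer matrix of rank 9; reducing to Smith normal form yields diagonal entries (1,1,1,1,1,1,1,1,1).

∂_2: C_2 → C_1 sends each 2-simplex [p,q,r] to [q,r] − [p,r] + [p,q]. For instance
  ∂[4,9,10] = [9,10] − [4,10] + [4,9],
  ∂[1,2,6] = [2,6] − [1,6] + [1,2].
As a 30×20 matrix over Z this has rank 20, with invariant factors (1,1,1,1,1,1,1,1,1,1,1,1,1,1,1,1,1,1,1,2).

Now H_k = ker ∂_k / im ∂_{k+1}, so:

  H_0: rank C_0 − rank ∂_1 = 10 − 9 = 1, and the invariant factors of ∂_1 are all 1, so H_0 ≅ Z.
  H_1: rank ker ∂_1 − rank ∂_2 = (30 − 9) − 20 = 1, and ∂_2 has invariant factor 2 > 1, so H_1 ≅ Z × Z/2.
  H_2: rank ker ∂_2 − rank ∂_3 = (20 − 20) − 0 = 0, and there is no ∂_3, so H_2 ≅ 0.

(K is a triangulation of the Klein bottle.)

H_0 = Z,  H_1 = Z × Z/2,  H_2 = 0.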